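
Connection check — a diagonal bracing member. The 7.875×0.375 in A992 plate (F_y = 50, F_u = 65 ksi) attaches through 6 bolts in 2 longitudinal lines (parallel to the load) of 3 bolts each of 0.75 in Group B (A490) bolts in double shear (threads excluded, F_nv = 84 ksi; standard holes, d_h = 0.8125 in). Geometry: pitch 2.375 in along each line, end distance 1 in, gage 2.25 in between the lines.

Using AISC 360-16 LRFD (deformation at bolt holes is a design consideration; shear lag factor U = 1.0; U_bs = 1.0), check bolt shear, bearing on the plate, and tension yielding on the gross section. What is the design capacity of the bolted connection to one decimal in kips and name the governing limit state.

132.9 kips (gross-section yield governs)

Bolt shear: A_b = π(0.75)²/4 = 0.44179 in². φR_n = 0.75 × 84 × 0.44179 × 6 × 2 = 334.0 kips.
Bearing (0.375 in plate, F_u = 65 ksi): end bolts L_c = 1 − 0.8125/2 = 0.59375, R_n = min(1.2×0.59375×0.375×65, 2.4×0.75×0.375×65) = 17.367 kips/bolt; interior L_c = 2.375 − 0.8125 = 1.5625, R_n = 43.875 kips/bolt. φR_n = 0.75 × (2×17.367 + 4×43.875) = 157.7 kips.
Tension yield (gross): A_g = 7.875×0.375 = 2.9531 in². φR_n = 0.90 × 50 × 2.9531 = 132.9 kips.
Governing: min(334.0, 157.7, 132.9) = 132.9 kips → gross-section yield.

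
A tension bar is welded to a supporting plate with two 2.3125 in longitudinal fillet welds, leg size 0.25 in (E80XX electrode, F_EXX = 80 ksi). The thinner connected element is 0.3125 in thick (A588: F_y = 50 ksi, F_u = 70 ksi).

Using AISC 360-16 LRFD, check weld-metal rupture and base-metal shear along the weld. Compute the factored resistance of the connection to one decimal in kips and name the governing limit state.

Weld metal: throat = 0.707×0.25 = 0.17675 in, L = 2×2.3125 = 4.625 in. φR_n = 0.75 × 0.6 × 80 × 0.17675 × 4.625 = 29.4 kips.
Base metal shear (0.3125 in plate): yield φR_n = 1.0×0.6×50×0.3125×4.625 = 43.4 kips; rupture φR_n = 0.75×0.6×70×0.3125×4.625 = 45.5 kips; take 43.4 kips (yield).
Governing: min(29.4, 43.4) = 29.4 kips → weld metal.

29.4 kips (weld metal governs)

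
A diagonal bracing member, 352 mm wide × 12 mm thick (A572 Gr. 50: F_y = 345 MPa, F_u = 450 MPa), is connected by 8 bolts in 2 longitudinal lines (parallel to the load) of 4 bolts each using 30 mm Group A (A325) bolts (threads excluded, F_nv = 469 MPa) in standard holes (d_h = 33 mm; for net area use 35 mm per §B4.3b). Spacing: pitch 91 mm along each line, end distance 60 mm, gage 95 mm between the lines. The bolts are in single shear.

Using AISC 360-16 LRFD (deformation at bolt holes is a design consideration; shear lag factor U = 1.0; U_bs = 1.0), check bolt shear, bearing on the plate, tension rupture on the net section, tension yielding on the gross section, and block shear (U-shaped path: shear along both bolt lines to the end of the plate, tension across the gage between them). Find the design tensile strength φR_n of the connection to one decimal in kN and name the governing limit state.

Bolt shear: A_b = π(30)²/4 = 706.86 mm². φR_n = 0.75 × 469 × 706.86 × 8 × 1 = 1989.1 kN.
Bearing (12 mm plate, F_u = 450 MPa): end bolts L_c = 60 − 33/2 = 43.5, R_n = min(1.2×43.5×12×450, 2.4×30×12×450) = 281.88 kN/bolt; interior L_c = 91 − 33 = 58, R_n = 375.84 kN/bolt. φR_n = 0.75 × (2×281.88 + 6×375.84) = 2114.1 kN.
Tension rupture (net): A_n = (352 − 2×35)×12 = 3384 mm² (U = 1.0, A_e = A_n). φR_n = 0.75 × 450 × 3384 = 1142.1 kN.
Tension yield (gross): A_g = 352×12 = 4224 mm². φR_n = 0.90 × 345 × 4224 = 1311.6 kN.
Block shear: shear path 2×[60+3×91] = 2×333 mm, A_gv = 7992, A_nv = 2×(333 − 3.5×35)×12 = 5052 mm²; tension across gage: (95 − 1×35)×12 = 720 mm². R_n = min(0.6×450×5052, 0.6×345×7992) + 1.0×450×720 = min(1364, 1654.3) + 324 = 1688 kN. φR_n = 0.75 × 1688 = 1266.0 kN.
Governing: min(1989.1, 2114.1, 1142.1, 1311.6, 1266.0) = 1142.1 kN → net-section rupture.

1142.1 kN (net-section rupture governs)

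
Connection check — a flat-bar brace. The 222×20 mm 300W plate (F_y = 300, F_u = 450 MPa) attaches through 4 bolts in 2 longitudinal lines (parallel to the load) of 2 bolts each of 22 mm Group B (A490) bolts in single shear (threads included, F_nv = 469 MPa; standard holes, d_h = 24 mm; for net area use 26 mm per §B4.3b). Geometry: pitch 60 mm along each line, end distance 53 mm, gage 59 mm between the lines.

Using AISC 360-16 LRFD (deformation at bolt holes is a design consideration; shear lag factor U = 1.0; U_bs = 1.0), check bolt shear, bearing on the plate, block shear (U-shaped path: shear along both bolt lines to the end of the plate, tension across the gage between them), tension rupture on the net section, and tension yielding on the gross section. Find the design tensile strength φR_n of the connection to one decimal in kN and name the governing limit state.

Bolt shear: A_b = π(22)²/4 = 380.13 mm². φR_n = 0.75 × 469 × 380.13 × 4 × 1 = 534.8 kN.
Bearing (20 mm plate, F_u = 450 MPa): end bolts L_c = 53 − 24/2 = 41, R_n = min(1.2×41×20×450, 2.4×22×20×450) = 442.8 kN/bolt; interior L_c = 60 − 24 = 36, R_n = 388.8 kN/bolt. φR_n = 0.75 × (2×442.8 + 2×388.8) = 1247.4 kN.
Block shear: shear path 2×[53+1×60] = 2×113 mm, A_gv = 4520, A_nv = 2×(113 − 1.5×26)×20 = 2960 mm²; tension across gage: (59 − 1×26)×20 = 660 mm². R_n = min(0.6×450×2960, 0.6×300×4520) + 1.0×450×660 = min(799.2, 813.6) + 297 = 1096.2 kN. φR_n = 0.75 × 1096.2 = 822.2 kN.
Tension rupture (net): A_n = (222 − 2×26)×20 = 3400 mm² (U = 1.0, A_e = A_n). φR_n = 0.75 × 450 × 3400 = 1147.5 kN.
Tension yield (gross): A_g = 222×20 = 4440 mm². φR_n = 0.90 × 300 × 4440 = 1198.8 kN.
Governing: min(534.8, 1247.4, 822.2, 1147.5, 1198.8) = 534.8 kN → bolt shear.

534.8 kN (bolt shear governs)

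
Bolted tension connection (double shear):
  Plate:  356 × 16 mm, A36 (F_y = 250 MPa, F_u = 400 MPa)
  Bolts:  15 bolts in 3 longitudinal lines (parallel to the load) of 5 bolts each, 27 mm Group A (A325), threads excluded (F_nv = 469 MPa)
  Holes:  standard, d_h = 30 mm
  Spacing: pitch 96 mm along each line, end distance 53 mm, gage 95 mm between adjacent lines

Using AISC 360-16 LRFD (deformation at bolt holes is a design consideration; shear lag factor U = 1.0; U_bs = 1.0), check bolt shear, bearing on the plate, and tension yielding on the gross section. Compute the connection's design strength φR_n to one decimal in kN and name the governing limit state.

1281.6 kN (gross-section yield governs)

Bolt shear: A_b = π(27)²/4 = 572.56 mm². φR_n = 0.75 × 469 × 572.56 × 15 × 2 = 6041.9 kN.
Bearing (16 mm plate, F_u = 400 MPa): end bolts L_c = 53 − 30/2 = 38, R_n = min(1.2×38×16×400, 2.4×27×16×400) = 291.84 kN/bolt; interior L_c = 96 − 30 = 66, R_n = 414.72 kN/bolt. φR_n = 0.75 × (3×291.84 + 12×414.72) = 4389.1 kN.
Tension yield (gross): A_g = 356×16 = 5696 mm². φR_n = 0.90 × 250 × 5696 = 1281.6 kN.
Governing: min(6041.9, 4389.1, 1281.6) = 1281.6 kN → gross-section yield.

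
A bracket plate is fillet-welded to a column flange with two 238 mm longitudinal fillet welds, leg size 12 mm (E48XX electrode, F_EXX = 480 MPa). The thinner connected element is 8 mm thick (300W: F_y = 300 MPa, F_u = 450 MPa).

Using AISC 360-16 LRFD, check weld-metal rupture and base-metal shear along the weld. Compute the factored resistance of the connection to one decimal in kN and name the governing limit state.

685.4 kN (base-metal shear governs)

Weld metal: throat = 0.707×12 = 8.484 mm, L = 2×238 = 476 mm. φR_n = 0.75 × 0.6 × 480 × 8.484 × 476 = 872.3 kN.
Base metal shear (8 mm plate): yield φR_n = 1.0×0.6×300×8×476 = 685.4 kN; rupture φR_n = 0.75×0.6×450×8×476 = 771.1 kN; take 685.4 kN (yield).
Governing: min(872.3, 685.4) = 685.4 kN → base-metal shear.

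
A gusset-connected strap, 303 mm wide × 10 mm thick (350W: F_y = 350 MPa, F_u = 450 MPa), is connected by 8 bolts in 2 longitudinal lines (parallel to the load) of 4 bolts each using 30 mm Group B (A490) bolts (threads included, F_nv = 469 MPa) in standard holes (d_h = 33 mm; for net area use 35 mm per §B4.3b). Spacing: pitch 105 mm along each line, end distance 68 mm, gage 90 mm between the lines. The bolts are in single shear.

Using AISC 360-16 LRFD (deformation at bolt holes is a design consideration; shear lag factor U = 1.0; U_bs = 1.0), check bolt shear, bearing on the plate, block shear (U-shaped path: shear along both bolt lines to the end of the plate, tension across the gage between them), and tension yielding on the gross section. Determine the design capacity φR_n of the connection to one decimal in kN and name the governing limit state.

Bolt shear: A_b = π(30)²/4 = 706.86 mm². φR_n = 0.75 × 469 × 706.86 × 8 × 1 = 1989.1 kN.
Bearing (10 mm plate, F_u = 450 MPa): end bolts L_c = 68 − 33/2 = 51.5, R_n = min(1.2×51.5×10×450, 2.4×30×10×450) = 278.1 kN/bolt; interior L_c = 105 − 33 = 72, R_n = 324 kN/bolt. φR_n = 0.75 × (2×278.1 + 6×324) = 1875.2 kN.
Block shear: shear path 2×[68+3×105] = 2×383 mm, A_gv = 7660, A_nv = 2×(383 − 3.5×35)×10 = 5210 mm²; tension across gage: (90 − 1×35)×10 = 550 mm². R_n = min(0.6×450×5210, 0.6×350×7660) + 1.0×450×550 = min(1406.7, 1608.6) + 247.5 = 1654.2 kN. φR_n = 0.75 × 1654.2 = 1240.7 kN.
Tension yield (gross): A_g = 303×10 = 3030 mm². φR_n = 0.90 × 350 × 3030 = 954.5 kN.
Governing: min(1989.1, 1875.2, 1240.7, 954.5) = 954.5 kN → gross-section yield.

954.5 kN (gross-section yield governs)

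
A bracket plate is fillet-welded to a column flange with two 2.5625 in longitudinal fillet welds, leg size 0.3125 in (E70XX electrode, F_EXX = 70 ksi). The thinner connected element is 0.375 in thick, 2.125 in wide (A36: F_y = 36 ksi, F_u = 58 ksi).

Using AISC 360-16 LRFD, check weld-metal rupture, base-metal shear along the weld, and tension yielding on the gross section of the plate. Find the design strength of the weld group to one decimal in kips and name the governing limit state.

Weld metal: throat = 0.707×0.3125 = 0.22094 in, L = 2×2.5625 = 5.125 in. φR_n = 0.75 × 0.6 × 70 × 0.22094 × 5.125 = 35.7 kips.
Base metal shear (0.375 in plate): yield φR_n = 1.0×0.6×36×0.375×5.125 = 41.5 kips; rupture φR_n = 0.75×0.6×58×0.375×5.125 = 50.2 kips; take 41.5 kips (yield).
Tension yield (gross): A_g = 2.125×0.375 = 0.79688 in². φR_n = 0.90 × 36 × 0.79688 = 25.8 kips.
Governing: min(35.7, 41.5, 25.8) = 25.8 kips → gross-section yield.

25.8 kips (gross-section yield governs)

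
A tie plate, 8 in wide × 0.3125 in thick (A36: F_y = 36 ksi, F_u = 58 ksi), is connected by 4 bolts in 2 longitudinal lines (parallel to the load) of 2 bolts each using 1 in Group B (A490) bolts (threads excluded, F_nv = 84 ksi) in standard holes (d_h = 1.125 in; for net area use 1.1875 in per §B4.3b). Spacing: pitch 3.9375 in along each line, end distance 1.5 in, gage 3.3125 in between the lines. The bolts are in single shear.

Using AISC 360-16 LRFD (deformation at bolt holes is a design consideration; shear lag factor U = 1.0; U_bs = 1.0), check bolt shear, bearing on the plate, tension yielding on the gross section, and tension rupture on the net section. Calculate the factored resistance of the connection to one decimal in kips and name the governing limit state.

76.5 kips (net-section rupture governs)

Bolt shear: A_b = π(1)²/4 = 0.7854 in². φR_n = 0.75 × 84 × 0.7854 × 4 × 1 = 197.9 kips.
Bearing (0.3125 in plate, F_u = 58 ksi): end bolts L_c = 1.5 − 1.125/2 = 0.9375, R_n = min(1.2×0.9375×0.3125×58, 2.4×1×0.3125×58) = 20.391 kips/bolt; interior L_c = 3.9375 − 1.125 = 2.8125, R_n = 43.5 kips/bolt. φR_n = 0.75 × (2×20.391 + 2×43.5) = 95.8 kips.
Tension yield (gross): A_g = 8×0.3125 = 2.5 in². φR_n = 0.90 × 36 × 2.5 = 81.0 kips.
Tension rupture (net): A_n = (8 − 2×1.1875)×0.3125 = 1.7578 in² (U = 1.0, A_e = A_n). φR_n = 0.75 × 58 × 1.7578 = 76.5 kips.
Governing: min(197.9, 95.8, 81.0, 76.5) = 76.5 kips → net-section rupture.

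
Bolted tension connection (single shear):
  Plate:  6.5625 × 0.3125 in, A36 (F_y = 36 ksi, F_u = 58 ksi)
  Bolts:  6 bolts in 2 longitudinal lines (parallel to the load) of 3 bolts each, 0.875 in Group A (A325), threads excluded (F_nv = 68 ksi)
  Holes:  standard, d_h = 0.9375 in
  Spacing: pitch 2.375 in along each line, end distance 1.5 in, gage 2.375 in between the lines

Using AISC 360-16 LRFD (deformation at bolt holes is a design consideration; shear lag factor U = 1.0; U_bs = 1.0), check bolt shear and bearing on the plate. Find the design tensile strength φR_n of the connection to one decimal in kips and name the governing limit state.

127.4 kips (bearing governs)

Bolt shear: A_b = π(0.875)²/4 = 0.60132 in². φR_n = 0.75 × 68 × 0.60132 × 6 × 1 = 184.0 kips.
Bearing (0.3125 in plate, F_u = 58 ksi): end bolts L_c = 1.5 − 0.9375/2 = 1.03125, R_n = min(1.2×1.03125×0.3125×58, 2.4×0.875×0.3125×58) = 22.43 kips/bolt; interior L_c = 2.375 − 0.9375 = 1.4375, R_n = 31.266 kips/bolt. φR_n = 0.75 × (2×22.43 + 4×31.266) = 127.4 kips.
Governing: min(184.0, 127.4) = 127.4 kips → bearing.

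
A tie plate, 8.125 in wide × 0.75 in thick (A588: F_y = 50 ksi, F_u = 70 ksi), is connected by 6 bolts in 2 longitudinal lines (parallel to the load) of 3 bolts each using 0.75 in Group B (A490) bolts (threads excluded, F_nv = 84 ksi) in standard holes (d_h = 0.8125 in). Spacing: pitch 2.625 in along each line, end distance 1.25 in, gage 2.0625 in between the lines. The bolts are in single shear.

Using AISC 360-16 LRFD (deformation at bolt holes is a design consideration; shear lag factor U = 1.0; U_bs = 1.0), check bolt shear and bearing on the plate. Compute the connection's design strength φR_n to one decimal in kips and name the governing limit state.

167.0 kips (bolt shear governs)

Bolt shear: A_b = π(0.75)²/4 = 0.44179 in². φR_n = 0.75 × 84 × 0.44179 × 6 × 1 = 167.0 kips.
Bearing (0.75 in plate, F_u = 70 ksi): end bolts L_c = 1.25 − 0.8125/2 = 0.84375, R_n = min(1.2×0.84375×0.75×70, 2.4×0.75×0.75×70) = 53.156 kips/bolt; interior L_c = 2.625 − 0.8125 = 1.8125, R_n = 94.5 kips/bolt. φR_n = 0.75 × (2×53.156 + 4×94.5) = 363.2 kips.
Governing: min(167.0, 363.2) = 167.0 kips → bolt shear.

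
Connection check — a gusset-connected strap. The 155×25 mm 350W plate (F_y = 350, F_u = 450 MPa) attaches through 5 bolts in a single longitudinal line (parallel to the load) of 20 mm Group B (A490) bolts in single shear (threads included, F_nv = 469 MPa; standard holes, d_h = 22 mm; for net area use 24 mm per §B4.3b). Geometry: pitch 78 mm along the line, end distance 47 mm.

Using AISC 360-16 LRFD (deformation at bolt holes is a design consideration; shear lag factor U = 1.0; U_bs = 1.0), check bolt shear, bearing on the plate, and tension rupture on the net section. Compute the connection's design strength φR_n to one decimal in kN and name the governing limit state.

552.5 kN (bolt shear governs)

Bolt shear: A_b = π(20)²/4 = 314.16 mm². φR_n = 0.75 × 469 × 314.16 × 5 × 1 = 552.5 kN.
Bearing (25 mm plate, F_u = 450 MPa): end bolts L_c = 47 − 22/2 = 36, R_n = min(1.2×36×25×450, 2.4×20×25×450) = 486 kN/bolt; interior L_c = 78 − 22 = 56, R_n = 540 kN/bolt. φR_n = 0.75 × (1×486 + 4×540) = 1984.5 kN.
Tension rupture (net): A_n = (155 − 1×24)×25 = 3275 mm² (U = 1.0, A_e = A_n). φR_n = 0.75 × 450 × 3275 = 1105.3 kN.
Governing: min(552.5, 1984.5, 1105.3) = 552.5 kN → bolt shear.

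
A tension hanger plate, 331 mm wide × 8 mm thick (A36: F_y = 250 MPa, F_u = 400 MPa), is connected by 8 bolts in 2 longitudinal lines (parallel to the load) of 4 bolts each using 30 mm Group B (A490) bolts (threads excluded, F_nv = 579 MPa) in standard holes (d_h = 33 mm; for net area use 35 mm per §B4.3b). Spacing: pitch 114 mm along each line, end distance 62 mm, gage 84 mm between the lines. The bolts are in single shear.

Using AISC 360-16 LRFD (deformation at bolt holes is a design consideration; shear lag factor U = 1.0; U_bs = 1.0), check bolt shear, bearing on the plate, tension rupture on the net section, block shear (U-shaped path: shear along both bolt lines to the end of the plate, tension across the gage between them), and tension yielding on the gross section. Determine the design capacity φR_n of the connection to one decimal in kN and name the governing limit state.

595.8 kN (gross-section yield governs)

Bolt shear: A_b = π(30)²/4 = 706.86 mm². φR_n = 0.75 × 579 × 706.86 × 8 × 1 = 2455.6 kN.
Bearing (8 mm plate, F_u = 400 MPa): end bolts L_c = 62 − 33/2 = 45.5, R_n = min(1.2×45.5×8×400, 2.4×30×8×400) = 174.72 kN/bolt; interior L_c = 114 − 33 = 81, R_n = 230.4 kN/bolt. φR_n = 0.75 × (2×174.72 + 6×230.4) = 1298.9 kN.
Tension rupture (net): A_n = (331 − 2×35)×8 = 2088 mm² (U = 1.0, A_e = A_n). φR_n = 0.75 × 400 × 2088 = 626.4 kN.
Block shear: shear path 2×[62+3×114] = 2×404 mm, A_gv = 6464, A_nv = 2×(404 − 3.5×35)×8 = 4504 mm²; tension across gage: (84 − 1×35)×8 = 392 mm². R_n = min(0.6×400×4504, 0.6×250×6464) + 1.0×400×392 = min(1081, 969.6) + 156.8 = 1126.4 kN. φR_n = 0.75 × 1126.4 = 844.8 kN.
Tension yield (gross): A_g = 331×8 = 2648 mm². φR_n = 0.90 × 250 × 2648 = 595.8 kN.
Governing: min(2455.6, 1298.9, 626.4, 844.8, 595.8) = 595.8 kN → gross-section yield.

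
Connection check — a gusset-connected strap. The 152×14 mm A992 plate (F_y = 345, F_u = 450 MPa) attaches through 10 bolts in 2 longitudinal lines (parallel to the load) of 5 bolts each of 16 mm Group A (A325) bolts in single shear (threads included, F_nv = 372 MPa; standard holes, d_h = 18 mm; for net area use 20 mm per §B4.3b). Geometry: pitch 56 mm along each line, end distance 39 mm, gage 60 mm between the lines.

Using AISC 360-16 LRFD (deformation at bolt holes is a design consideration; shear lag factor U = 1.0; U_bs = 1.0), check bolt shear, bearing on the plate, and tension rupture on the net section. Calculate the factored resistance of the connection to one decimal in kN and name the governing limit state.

529.2 kN (net-section rupture governs)

Bolt shear: A_b = π(16)²/4 = 201.06 mm². φR_n = 0.75 × 372 × 201.06 × 10 × 1 = 561.0 kN.
Bearing (14 mm plate, F_u = 450 MPa): end bolts L_c = 39 − 18/2 = 30, R_n = min(1.2×30×14×450, 2.4×16×14×450) = 226.8 kN/bolt; interior L_c = 56 − 18 = 38, R_n = 241.92 kN/bolt. φR_n = 0.75 × (2×226.8 + 8×241.92) = 1791.7 kN.
Tension rupture (net): A_n = (152 − 2×20)×14 = 1568 mm² (U = 1.0, A_e = A_n). φR_n = 0.75 × 450 × 1568 = 529.2 kN.
Governing: min(561.0, 1791.7, 529.2) = 529.2 kN → net-section rupture.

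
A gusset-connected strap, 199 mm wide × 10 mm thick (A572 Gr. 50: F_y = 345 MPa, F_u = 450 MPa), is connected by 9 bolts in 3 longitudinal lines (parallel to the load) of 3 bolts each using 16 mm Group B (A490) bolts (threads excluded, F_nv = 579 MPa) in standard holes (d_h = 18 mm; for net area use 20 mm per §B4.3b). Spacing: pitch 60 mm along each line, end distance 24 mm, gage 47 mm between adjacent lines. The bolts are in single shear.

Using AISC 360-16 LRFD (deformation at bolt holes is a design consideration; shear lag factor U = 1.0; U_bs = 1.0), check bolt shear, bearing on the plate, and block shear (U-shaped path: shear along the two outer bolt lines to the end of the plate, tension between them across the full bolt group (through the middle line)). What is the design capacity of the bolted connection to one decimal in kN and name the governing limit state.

Bolt shear: A_b = π(16)²/4 = 201.06 mm². φR_n = 0.75 × 579 × 201.06 × 9 × 1 = 785.8 kN.
Bearing (10 mm plate, F_u = 450 MPa): end bolts L_c = 24 − 18/2 = 15, R_n = min(1.2×15×10×450, 2.4×16×10×450) = 81 kN/bolt; interior L_c = 60 − 18 = 42, R_n = 172.8 kN/bolt. φR_n = 0.75 × (3×81 + 6×172.8) = 959.9 kN.
Block shear: shear path 2×[24+2×60] = 2×144 mm, A_gv = 2880, A_nv = 2×(144 − 2.5×20)×10 = 1880 mm²; tension across gage: (94 − 2×20)×10 = 540 mm². R_n = min(0.6×450×1880, 0.6×345×2880) + 1.0×450×540 = min(507.6, 596.16) + 243 = 750.6 kN. φR_n = 0.75 × 750.6 = 563.0 kN.
Governing: min(785.8, 959.9, 563.0) = 563.0 kN → block shear.

563.0 kN (block shear governs)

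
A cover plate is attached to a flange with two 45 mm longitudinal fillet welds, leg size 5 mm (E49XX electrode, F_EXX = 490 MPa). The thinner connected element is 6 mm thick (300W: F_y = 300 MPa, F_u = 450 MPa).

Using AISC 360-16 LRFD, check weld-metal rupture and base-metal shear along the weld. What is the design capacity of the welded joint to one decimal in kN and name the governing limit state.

70.2 kN (weld metal governs)

Weld metal: throat = 0.707×5 = 3.535 mm, L = 2×45 = 90 mm. φR_n = 0.75 × 0.6 × 490 × 3.535 × 90 = 70.2 kN.
Base metal shear (6 mm plate): yield φR_n = 1.0×0.6×300×6×90 = 97.2 kN; rupture φR_n = 0.75×0.6×450×6×90 = 109.4 kN; take 97.2 kN (yield).
Governing: min(70.2, 97.2) = 70.2 kN → weld metal.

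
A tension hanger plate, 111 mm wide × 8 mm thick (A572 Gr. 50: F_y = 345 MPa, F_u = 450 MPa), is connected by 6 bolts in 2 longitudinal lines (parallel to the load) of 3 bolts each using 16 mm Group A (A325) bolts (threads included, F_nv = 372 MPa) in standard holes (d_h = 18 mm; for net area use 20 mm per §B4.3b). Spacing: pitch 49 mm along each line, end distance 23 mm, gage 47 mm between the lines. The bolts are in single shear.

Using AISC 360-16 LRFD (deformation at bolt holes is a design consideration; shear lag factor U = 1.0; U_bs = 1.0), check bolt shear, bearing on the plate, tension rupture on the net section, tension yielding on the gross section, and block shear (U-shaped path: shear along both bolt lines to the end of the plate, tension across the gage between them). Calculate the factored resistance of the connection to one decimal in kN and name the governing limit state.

191.7 kN (net-section rupture governs)

Bolt shear: A_b = π(16)²/4 = 201.06 mm². φR_n = 0.75 × 372 × 201.06 × 6 × 1 = 336.6 kN.
Bearing (8 mm plate, F_u = 450 MPa): end bolts L_c = 23 − 18/2 = 14, R_n = min(1.2×14×8×450, 2.4×16×8×450) = 60.48 kN/bolt; interior L_c = 49 − 18 = 31, R_n = 133.92 kN/bolt. φR_n = 0.75 × (2×60.48 + 4×133.92) = 492.5 kN.
Tension rupture (net): A_n = (111 − 2×20)×8 = 568 mm² (U = 1.0, A_e = A_n). φR_n = 0.75 × 450 × 568 = 191.7 kN.
Tension yield (gross): A_g = 111×8 = 888 mm². φR_n = 0.90 × 345 × 888 = 275.7 kN.
Block shear: shear path 2×[23+2×49] = 2×121 mm, A_gv = 1936, A_nv = 2×(121 − 2.5×20)×8 = 1136 mm²; tension across gage: (47 − 1×20)×8 = 216 mm². R_n = min(0.6×450×1136, 0.6×345×1936) + 1.0×450×216 = min(306.72, 400.75) + 97.2 = 403.92 kN. φR_n = 0.75 × 403.92 = 302.9 kN.
Governing: min(336.6, 492.5, 191.7, 275.7, 302.9) = 191.7 kN → net-section rupture.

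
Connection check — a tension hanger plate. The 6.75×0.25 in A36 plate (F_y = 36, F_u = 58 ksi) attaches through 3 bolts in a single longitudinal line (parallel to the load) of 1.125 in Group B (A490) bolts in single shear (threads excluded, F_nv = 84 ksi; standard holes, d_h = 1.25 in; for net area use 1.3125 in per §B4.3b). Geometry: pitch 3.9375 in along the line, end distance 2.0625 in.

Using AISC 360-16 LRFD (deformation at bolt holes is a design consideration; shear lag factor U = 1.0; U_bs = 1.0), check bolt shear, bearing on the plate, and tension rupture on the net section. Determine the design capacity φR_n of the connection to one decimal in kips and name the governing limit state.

Bolt shear: A_b = π(1.125)²/4 = 0.99402 in². φR_n = 0.75 × 84 × 0.99402 × 3 × 1 = 187.9 kips.
Bearing (0.25 in plate, F_u = 58 ksi): end bolts L_c = 2.0625 − 1.25/2 = 1.4375, R_n = min(1.2×1.4375×0.25×58, 2.4×1.125×0.25×58) = 25.013 kips/bolt; interior L_c = 3.9375 − 1.25 = 2.6875, R_n = 39.15 kips/bolt. φR_n = 0.75 × (1×25.013 + 2×39.15) = 77.5 kips.
Tension rupture (net): A_n = (6.75 − 1×1.3125)×0.25 = 1.3594 in² (U = 1.0, A_e = A_n). φR_n = 0.75 × 58 × 1.3594 = 59.1 kips.
Governing: min(187.9, 77.5, 59.1) = 59.1 kips → net-section rupture.

59.1 kips (net-section rupture governs)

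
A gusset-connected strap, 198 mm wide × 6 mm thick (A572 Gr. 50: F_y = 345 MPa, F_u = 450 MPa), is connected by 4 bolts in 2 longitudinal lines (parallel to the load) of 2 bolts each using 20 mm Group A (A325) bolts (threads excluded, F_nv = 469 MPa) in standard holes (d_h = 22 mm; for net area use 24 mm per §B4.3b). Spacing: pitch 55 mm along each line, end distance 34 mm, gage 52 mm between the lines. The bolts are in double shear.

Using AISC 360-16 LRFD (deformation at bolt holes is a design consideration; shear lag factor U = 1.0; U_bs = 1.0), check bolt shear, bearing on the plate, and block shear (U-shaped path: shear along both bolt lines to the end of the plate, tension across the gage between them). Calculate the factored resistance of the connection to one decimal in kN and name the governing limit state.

185.5 kN (block shear governs)

Bolt shear: A_b = π(20)²/4 = 314.16 mm². φR_n = 0.75 × 469 × 314.16 × 4 × 2 = 884.0 kN.
Bearing (6 mm plate, F_u = 450 MPa): end bolts L_c = 34 − 22/2 = 23, R_n = min(1.2×23×6×450, 2.4×20×6×450) = 74.52 kN/bolt; interior L_c = 55 − 22 = 33, R_n = 106.92 kN/bolt. φR_n = 0.75 × (2×74.52 + 2×106.92) = 272.2 kN.
Block shear: shear path 2×[34+1×55] = 2×89 mm, A_gv = 1068, A_nv = 2×(89 − 1.5×24)×6 = 636 mm²; tension across gage: (52 − 1×24)×6 = 168 mm². R_n = min(0.6×450×636, 0.6×345×1068) + 1.0×450×168 = min(171.72, 221.08) + 75.6 = 247.32 kN. φR_n = 0.75 × 247.32 = 185.5 kN.
Governing: min(884.0, 272.2, 185.5) = 185.5 kN → block shear.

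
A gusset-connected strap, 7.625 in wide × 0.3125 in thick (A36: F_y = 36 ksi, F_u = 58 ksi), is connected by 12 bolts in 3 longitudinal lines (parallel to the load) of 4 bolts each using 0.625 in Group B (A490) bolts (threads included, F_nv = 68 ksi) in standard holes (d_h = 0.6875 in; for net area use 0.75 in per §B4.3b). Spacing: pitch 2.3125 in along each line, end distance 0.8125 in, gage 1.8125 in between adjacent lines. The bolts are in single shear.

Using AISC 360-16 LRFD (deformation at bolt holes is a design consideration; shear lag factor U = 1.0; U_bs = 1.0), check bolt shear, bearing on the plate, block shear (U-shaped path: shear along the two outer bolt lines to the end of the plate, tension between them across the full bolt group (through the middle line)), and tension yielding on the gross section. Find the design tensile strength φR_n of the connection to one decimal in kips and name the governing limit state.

77.2 kips (gross-section yield governs)

Bolt shear: A_b = π(0.625)²/4 = 0.3068 in². φR_n = 0.75 × 68 × 0.3068 × 12 × 1 = 187.8 kips.
Bearing (0.3125 in plate, F_u = 58 ksi): end bolts L_c = 0.8125 − 0.6875/2 = 0.46875, R_n = min(1.2×0.46875×0.3125×58, 2.4×0.625×0.3125×58) = 10.195 kips/bolt; interior L_c = 2.3125 − 0.6875 = 1.625, R_n = 27.188 kips/bolt. φR_n = 0.75 × (3×10.195 + 9×27.188) = 206.5 kips.
Block shear: shear path 2×[0.8125+3×2.3125] = 2×7.75 in, A_gv = 4.8438, A_nv = 2×(7.75 − 3.5×0.75)×0.3125 = 3.2031 in²; tension across gage: (3.625 − 2×0.75)×0.3125 = 0.66406 in². R_n = min(0.6×58×3.2031, 0.6×36×4.8438) + 1.0×58×0.66406 = min(111.47, 104.63) + 38.515 = 143.15 kips. φR_n = 0.75 × 143.15 = 107.4 kips.
Tension yield (gross): A_g = 7.625×0.3125 = 2.3828 in². φR_n = 0.90 × 36 × 2.3828 = 77.2 kips.
Governing: min(187.8, 206.5, 107.4, 77.2) = 77.2 kips → gross-section yield.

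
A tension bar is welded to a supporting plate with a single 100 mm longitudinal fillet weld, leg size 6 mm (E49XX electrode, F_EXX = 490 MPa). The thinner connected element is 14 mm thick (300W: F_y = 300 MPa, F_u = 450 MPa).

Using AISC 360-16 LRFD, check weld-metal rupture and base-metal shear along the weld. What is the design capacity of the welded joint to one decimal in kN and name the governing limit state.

Weld metal: throat = 0.707×6 = 4.242 mm, L = 100 mm. φR_n = 0.75 × 0.6 × 490 × 4.242 × 100 = 93.5 kN.
Base metal shear (14 mm plate): yield φR_n = 1.0×0.6×300×14×100 = 252.0 kN; rupture φR_n = 0.75×0.6×450×14×100 = 283.5 kN; take 252.0 kN (yield).
Governing: min(93.5, 252.0) = 93.5 kN → weld metal.

93.5 kN (weld metal governs)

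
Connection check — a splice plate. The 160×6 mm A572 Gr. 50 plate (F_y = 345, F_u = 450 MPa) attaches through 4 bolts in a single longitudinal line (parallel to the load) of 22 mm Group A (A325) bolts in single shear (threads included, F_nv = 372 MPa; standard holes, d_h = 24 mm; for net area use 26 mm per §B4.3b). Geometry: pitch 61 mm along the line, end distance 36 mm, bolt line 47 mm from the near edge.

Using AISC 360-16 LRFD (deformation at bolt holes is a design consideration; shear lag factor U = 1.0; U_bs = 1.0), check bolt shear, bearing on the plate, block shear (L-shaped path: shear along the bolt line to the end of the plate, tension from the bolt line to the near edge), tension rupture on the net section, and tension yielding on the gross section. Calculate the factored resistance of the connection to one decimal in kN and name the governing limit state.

224.4 kN (block shear governs)

Bolt shear: A_b = π(22)²/4 = 380.13 mm². φR_n = 0.75 × 372 × 380.13 × 4 × 1 = 424.2 kN.
Bearing (6 mm plate, F_u = 450 MPa): end bolts L_c = 36 − 24/2 = 24, R_n = min(1.2×24×6×450, 2.4×22×6×450) = 77.76 kN/bolt; interior L_c = 61 − 24 = 37, R_n = 119.88 kN/bolt. φR_n = 0.75 × (1×77.76 + 3×119.88) = 328.1 kN.
Block shear: shear path 1×[36+3×61] = 1×219 mm, A_gv = 1314, A_nv = 1×(219 − 3.5×26)×6 = 768 mm²; tension to near edge: (47 − 0.5×26)×6 = 204 mm². R_n = min(0.6×450×768, 0.6×345×1314) + 1.0×450×204 = min(207.36, 272) + 91.8 = 299.16 kN. φR_n = 0.75 × 299.16 = 224.4 kN.
Tension rupture (net): A_n = (160 − 1×26)×6 = 804 mm² (U = 1.0, A_e = A_n). φR_n = 0.75 × 450 × 804 = 271.4 kN.
Tension yield (gross): A_g = 160×6 = 960 mm². φR_n = 0.90 × 345 × 960 = 298.1 kN.
Governing: min(424.2, 328.1, 224.4, 271.4, 298.1) = 224.4 kN → block shear.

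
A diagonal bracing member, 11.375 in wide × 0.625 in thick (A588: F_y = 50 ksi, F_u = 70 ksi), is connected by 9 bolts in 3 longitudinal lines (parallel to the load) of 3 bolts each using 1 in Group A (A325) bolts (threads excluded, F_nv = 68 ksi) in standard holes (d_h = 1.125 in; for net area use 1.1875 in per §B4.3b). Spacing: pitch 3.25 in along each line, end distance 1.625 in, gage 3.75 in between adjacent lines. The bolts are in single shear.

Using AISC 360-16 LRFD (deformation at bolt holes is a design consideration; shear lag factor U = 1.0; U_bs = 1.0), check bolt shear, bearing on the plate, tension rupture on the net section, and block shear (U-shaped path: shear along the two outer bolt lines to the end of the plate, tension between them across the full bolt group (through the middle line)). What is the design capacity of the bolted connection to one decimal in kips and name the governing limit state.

Bolt shear: A_b = π(1)²/4 = 0.7854 in². φR_n = 0.75 × 68 × 0.7854 × 9 × 1 = 360.5 kips.
Bearing (0.625 in plate, F_u = 70 ksi): end bolts L_c = 1.625 − 1.125/2 = 1.0625, R_n = min(1.2×1.0625×0.625×70, 2.4×1×0.625×70) = 55.781 kips/bolt; interior L_c = 3.25 − 1.125 = 2.125, R_n = 105 kips/bolt. φR_n = 0.75 × (3×55.781 + 6×105) = 598.0 kips.
Tension rupture (net): A_n = (11.375 − 3×1.1875)×0.625 = 4.8828 in² (U = 1.0, A_e = A_n). φR_n = 0.75 × 70 × 4.8828 = 256.3 kips.
Block shear: shear path 2×[1.625+2×3.25] = 2×8.125 in, A_gv = 10.156, A_nv = 2×(8.125 − 2.5×1.1875)×0.625 = 6.4453 in²; tension across gage: (7.5 − 2×1.1875)×0.625 = 3.2031 in². R_n = min(0.6×70×6.4453, 0.6×50×10.156) + 1.0×70×3.2031 = min(270.7, 304.68) + 224.22 = 494.92 kips. φR_n = 0.75 × 494.92 = 371.2 kips.
Governing: min(360.5, 598.0, 256.3, 371.2) = 256.3 kips → net-section rupture.

256.3 kips (net-section rupture governs)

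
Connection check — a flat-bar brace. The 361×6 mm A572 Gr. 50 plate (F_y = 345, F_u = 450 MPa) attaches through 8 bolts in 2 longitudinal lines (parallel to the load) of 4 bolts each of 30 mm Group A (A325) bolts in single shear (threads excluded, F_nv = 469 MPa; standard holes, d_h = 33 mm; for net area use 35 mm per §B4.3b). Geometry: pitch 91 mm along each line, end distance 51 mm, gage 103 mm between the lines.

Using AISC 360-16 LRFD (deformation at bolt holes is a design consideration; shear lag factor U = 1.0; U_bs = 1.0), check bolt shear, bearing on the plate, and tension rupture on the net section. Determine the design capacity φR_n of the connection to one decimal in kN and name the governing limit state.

Bolt shear: A_b = π(30)²/4 = 706.86 mm². φR_n = 0.75 × 469 × 706.86 × 8 × 1 = 1989.1 kN.
Bearing (6 mm plate, F_u = 450 MPa): end bolts L_c = 51 − 33/2 = 34.5, R_n = min(1.2×34.5×6×450, 2.4×30×6×450) = 111.78 kN/bolt; interior L_c = 91 − 33 = 58, R_n = 187.92 kN/bolt. φR_n = 0.75 × (2×111.78 + 6×187.92) = 1013.3 kN.
Tension rupture (net): A_n = (361 − 2×35)×6 = 1746 mm² (U = 1.0, A_e = A_n). φR_n = 0.75 × 450 × 1746 = 589.3 kN.
Governing: min(1989.1, 1013.3, 589.3) = 589.3 kN → net-section rupture.

589.3 kN (net-section rupture governs)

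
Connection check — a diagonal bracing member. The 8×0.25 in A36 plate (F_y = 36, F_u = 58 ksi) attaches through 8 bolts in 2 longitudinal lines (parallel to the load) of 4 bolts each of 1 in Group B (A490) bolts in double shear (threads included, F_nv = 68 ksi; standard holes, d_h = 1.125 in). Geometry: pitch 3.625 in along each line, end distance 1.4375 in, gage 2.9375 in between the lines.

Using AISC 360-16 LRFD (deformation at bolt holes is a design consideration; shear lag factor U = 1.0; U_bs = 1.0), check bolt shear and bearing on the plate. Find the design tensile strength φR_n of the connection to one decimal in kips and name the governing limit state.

179.4 kips (bearing governs)

Bolt shear: A_b = π(1)²/4 = 0.7854 in². φR_n = 0.75 × 68 × 0.7854 × 8 × 2 = 640.9 kips.
Bearing (0.25 in plate, F_u = 58 ksi): end bolts L_c = 1.4375 − 1.125/2 = 0.875, R_n = min(1.2×0.875×0.25×58, 2.4×1×0.25×58) = 15.225 kips/bolt; interior L_c = 3.625 − 1.125 = 2.5, R_n = 34.8 kips/bolt. φR_n = 0.75 × (2×15.225 + 6×34.8) = 179.4 kips.
Governing: min(640.9, 179.4) = 179.4 kips → bearing.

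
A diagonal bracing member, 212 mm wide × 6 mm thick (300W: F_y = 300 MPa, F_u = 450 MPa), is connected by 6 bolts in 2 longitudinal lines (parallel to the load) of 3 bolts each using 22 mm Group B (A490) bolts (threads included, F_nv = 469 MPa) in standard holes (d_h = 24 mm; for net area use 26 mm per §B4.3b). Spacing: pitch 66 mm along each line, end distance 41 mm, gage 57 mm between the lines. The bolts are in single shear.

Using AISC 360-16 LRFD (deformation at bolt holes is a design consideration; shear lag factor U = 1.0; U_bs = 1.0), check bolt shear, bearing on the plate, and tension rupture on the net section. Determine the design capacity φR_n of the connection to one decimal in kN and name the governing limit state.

Bolt shear: A_b = π(22)²/4 = 380.13 mm². φR_n = 0.75 × 469 × 380.13 × 6 × 1 = 802.3 kN.
Bearing (6 mm plate, F_u = 450 MPa): end bolts L_c = 41 − 24/2 = 29, R_n = min(1.2×29×6×450, 2.4×22×6×450) = 93.96 kN/bolt; interior L_c = 66 − 24 = 42, R_n = 136.08 kN/bolt. φR_n = 0.75 × (2×93.96 + 4×136.08) = 549.2 kN.
Tension rupture (net): A_n = (212 − 2×26)×6 = 960 mm² (U = 1.0, A_e = A_n). φR_n = 0.75 × 450 × 960 = 324.0 kN.
Governing: min(802.3, 549.2, 324.0) = 324.0 kN → net-section rupture.

324.0 kN (net-section rupture governs)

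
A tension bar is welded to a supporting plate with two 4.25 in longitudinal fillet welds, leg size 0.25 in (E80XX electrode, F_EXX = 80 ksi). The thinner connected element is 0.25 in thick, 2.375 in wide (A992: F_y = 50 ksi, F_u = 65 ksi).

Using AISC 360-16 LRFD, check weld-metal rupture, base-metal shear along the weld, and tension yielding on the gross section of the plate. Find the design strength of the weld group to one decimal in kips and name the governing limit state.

Weld metal: throat = 0.707×0.25 = 0.17675 in, L = 2×4.25 = 8.5 in. φR_n = 0.75 × 0.6 × 80 × 0.17675 × 8.5 = 54.1 kips.
Base metal shear (0.25 in plate): yield φR_n = 1.0×0.6×50×0.25×8.5 = 63.8 kips; rupture φR_n = 0.75×0.6×65×0.25×8.5 = 62.2 kips; take 62.2 kips (rupture).
Tension yield (gross): A_g = 2.375×0.25 = 0.59375 in². φR_n = 0.90 × 50 × 0.59375 = 26.7 kips.
Governing: min(54.1, 62.2, 26.7) = 26.7 kips → gross-section yield.

26.7 kips (gross-section yield governs)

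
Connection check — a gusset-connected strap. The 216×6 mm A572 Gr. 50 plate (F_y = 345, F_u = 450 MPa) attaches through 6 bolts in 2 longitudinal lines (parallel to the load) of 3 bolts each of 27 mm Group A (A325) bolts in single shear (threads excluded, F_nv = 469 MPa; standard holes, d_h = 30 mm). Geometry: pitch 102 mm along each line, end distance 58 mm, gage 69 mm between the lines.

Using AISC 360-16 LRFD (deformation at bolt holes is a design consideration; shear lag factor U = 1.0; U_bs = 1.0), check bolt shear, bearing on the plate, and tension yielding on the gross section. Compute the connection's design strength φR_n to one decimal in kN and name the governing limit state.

402.4 kN (gross-section yield governs)

Bolt shear: A_b = π(27)²/4 = 572.56 mm². φR_n = 0.75 × 469 × 572.56 × 6 × 1 = 1208.4 kN.
Bearing (6 mm plate, F_u = 450 MPa): end bolts L_c = 58 − 30/2 = 43, R_n = min(1.2×43×6×450, 2.4×27×6×450) = 139.32 kN/bolt; interior L_c = 102 − 30 = 72, R_n = 174.96 kN/bolt. φR_n = 0.75 × (2×139.32 + 4×174.96) = 733.9 kN.
Tension yield (gross): A_g = 216×6 = 1296 mm². φR_n = 0.90 × 345 × 1296 = 402.4 kN.
Governing: min(1208.4, 733.9, 402.4) = 402.4 kN → gross-section yield.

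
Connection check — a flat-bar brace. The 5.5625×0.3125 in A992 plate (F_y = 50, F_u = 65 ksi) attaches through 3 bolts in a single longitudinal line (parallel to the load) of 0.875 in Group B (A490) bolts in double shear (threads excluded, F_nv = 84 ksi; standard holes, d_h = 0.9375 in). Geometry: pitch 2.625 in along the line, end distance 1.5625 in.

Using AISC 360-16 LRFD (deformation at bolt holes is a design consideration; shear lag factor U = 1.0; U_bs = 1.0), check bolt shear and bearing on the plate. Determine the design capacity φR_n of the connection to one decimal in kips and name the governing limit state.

Bolt shear: A_b = π(0.875)²/4 = 0.60132 in². φR_n = 0.75 × 84 × 0.60132 × 3 × 2 = 227.3 kips.
Bearing (0.3125 in plate, F_u = 65 ksi): end bolts L_c = 1.5625 − 0.9375/2 = 1.09375, R_n = min(1.2×1.09375×0.3125×65, 2.4×0.875×0.3125×65) = 26.66 kips/bolt; interior L_c = 2.625 − 0.9375 = 1.6875, R_n = 41.133 kips/bolt. φR_n = 0.75 × (1×26.66 + 2×41.133) = 81.7 kips.
Governing: min(227.3, 81.7) = 81.7 kips → bearing.

81.7 kips (bearing governs)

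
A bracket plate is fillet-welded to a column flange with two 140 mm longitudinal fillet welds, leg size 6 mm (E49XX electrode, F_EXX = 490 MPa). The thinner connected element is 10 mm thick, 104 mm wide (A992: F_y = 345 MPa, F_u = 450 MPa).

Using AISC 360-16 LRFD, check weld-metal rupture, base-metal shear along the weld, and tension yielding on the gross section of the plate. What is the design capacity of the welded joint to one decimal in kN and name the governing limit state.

Weld metal: throat = 0.707×6 = 4.242 mm, L = 2×140 = 280 mm. φR_n = 0.75 × 0.6 × 490 × 4.242 × 280 = 261.9 kN.
Base metal shear (10 mm plate): yield φR_n = 1.0×0.6×345×10×280 = 579.6 kN; rupture φR_n = 0.75×0.6×450×10×280 = 567.0 kN; take 567.0 kN (rupture).
Tension yield (gross): A_g = 104×10 = 1040 mm². φR_n = 0.90 × 345 × 1040 = 322.9 kN.
Governing: min(261.9, 567.0, 322.9) = 261.9 kN → weld metal.

261.9 kN (weld metal governs)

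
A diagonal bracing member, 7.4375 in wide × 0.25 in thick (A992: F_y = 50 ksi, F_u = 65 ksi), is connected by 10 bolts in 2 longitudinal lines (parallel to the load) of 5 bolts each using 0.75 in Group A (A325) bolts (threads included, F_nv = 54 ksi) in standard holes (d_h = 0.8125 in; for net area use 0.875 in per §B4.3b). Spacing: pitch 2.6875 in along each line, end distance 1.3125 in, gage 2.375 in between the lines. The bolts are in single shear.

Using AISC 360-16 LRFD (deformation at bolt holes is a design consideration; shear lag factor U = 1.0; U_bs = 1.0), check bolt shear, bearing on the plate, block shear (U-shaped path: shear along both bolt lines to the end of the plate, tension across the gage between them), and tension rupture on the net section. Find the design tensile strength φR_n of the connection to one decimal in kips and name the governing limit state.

69.3 kips (net-section rupture governs)

Bolt shear: A_b = π(0.75)²/4 = 0.44179 in². φR_n = 0.75 × 54 × 0.44179 × 10 × 1 = 178.9 kips.
Bearing (0.25 in plate, F_u = 65 ksi): end bolts L_c = 1.3125 − 0.8125/2 = 0.90625, R_n = min(1.2×0.90625×0.25×65, 2.4×0.75×0.25×65) = 17.672 kips/bolt; interior L_c = 2.6875 − 0.8125 = 1.875, R_n = 29.25 kips/bolt. φR_n = 0.75 × (2×17.672 + 8×29.25) = 202.0 kips.
Block shear: shear path 2×[1.3125+4×2.6875] = 2×12.0625 in, A_gv = 6.0313, A_nv = 2×(12.0625 − 4.5×0.875)×0.25 = 4.0625 in²; tension across gage: (2.375 − 1×0.875)×0.25 = 0.375 in². R_n = min(0.6×65×4.0625, 0.6×50×6.0313) + 1.0×65×0.375 = min(158.44, 180.94) + 24.375 = 182.82 kips. φR_n = 0.75 × 182.82 = 137.1 kips.
Tension rupture (net): A_n = (7.4375 − 2×0.875)×0.25 = 1.4219 in² (U = 1.0, A_e = A_n). φR_n = 0.75 × 65 × 1.4219 = 69.3 kips.
Governing: min(178.9, 202.0, 137.1, 69.3) = 69.3 kips → net-section rupture.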